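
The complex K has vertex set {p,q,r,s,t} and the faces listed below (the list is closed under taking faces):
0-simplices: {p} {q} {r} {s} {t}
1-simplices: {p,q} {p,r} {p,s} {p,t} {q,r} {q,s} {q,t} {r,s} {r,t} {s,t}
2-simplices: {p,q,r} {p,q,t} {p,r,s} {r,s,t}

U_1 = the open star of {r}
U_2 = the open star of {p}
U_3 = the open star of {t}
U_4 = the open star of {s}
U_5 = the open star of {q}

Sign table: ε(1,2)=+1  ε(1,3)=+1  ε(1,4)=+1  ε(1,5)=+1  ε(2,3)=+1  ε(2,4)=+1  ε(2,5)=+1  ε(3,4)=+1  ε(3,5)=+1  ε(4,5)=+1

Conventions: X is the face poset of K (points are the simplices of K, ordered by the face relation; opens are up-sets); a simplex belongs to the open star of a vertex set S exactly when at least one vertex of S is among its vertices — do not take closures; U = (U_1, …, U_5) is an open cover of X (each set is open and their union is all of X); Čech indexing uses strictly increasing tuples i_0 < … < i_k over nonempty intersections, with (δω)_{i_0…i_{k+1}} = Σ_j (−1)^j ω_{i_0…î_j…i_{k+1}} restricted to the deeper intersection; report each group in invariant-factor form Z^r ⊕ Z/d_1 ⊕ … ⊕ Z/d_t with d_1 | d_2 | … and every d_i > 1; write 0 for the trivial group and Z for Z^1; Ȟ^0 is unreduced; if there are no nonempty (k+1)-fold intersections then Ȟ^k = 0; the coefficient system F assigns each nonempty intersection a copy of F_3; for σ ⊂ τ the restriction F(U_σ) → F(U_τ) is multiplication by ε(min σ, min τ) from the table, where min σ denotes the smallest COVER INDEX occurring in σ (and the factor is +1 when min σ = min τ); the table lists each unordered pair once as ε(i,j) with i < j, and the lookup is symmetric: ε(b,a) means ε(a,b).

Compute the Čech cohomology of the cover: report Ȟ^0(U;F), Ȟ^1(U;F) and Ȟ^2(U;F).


nerve of the cover:
  U1={{r},{p,r},{q,r},{r,s},{r,t},{p,q,r},{p,r,s},{r,s,t}} U2={{p},{p,q},{p,r},{p,s},{p,t},{p,q,r},{p,q,t},{p,r,s}} U3={{t},{p,t},{q,t},{r,t},{s,t},{p,q,t},{r,s,t}} U4={{s},{p,s},{q,s},{r,s},{s,t},{p,r,s},{r,s,t}} U5={{q},{p,q},{q,r},{q,s},{q,t},{p,q,r},{p,q,t}}
  U12={{p,r},{p,q,r},{p,r,s}} U13={{r,t},{r,s,t}} U14={{r,s},{p,r,s},{r,s,t}} U15={{q,r},{p,q,r}} U23={{p,t},{p,q,t}} U24={{p,s},{p,r,s}} U25={{p,q},{p,q,r},{p,q,t}} U34={{s,t},{r,s,t}} U35={{q,t},{p,q,t}} U45={{q,s}}
  U124={{p,r,s}} U125={{p,q,r}} U134={{r,s,t}} U235={{p,q,t}}
C dims 5,10,4; δ0: rk_F3 4; δ1: rk_F3 4
Ȟ^0 = (5 − 4) − 0 = 1, so Ȟ^0 ≅ Z/3
Ȟ^1 = (10 − 4) − 4 = 2, so Ȟ^1 ≅ Z/3 ⊕ Z/3
Ȟ^2 = (4 − 0) − 4 = 0, so Ȟ^2 ≅ 0

Ȟ^0(U;F) ≅ Z/3; Ȟ^1(U;F) ≅ Z/3 ⊕ Z/3; Ȟ^2(U;F) ≅ 0


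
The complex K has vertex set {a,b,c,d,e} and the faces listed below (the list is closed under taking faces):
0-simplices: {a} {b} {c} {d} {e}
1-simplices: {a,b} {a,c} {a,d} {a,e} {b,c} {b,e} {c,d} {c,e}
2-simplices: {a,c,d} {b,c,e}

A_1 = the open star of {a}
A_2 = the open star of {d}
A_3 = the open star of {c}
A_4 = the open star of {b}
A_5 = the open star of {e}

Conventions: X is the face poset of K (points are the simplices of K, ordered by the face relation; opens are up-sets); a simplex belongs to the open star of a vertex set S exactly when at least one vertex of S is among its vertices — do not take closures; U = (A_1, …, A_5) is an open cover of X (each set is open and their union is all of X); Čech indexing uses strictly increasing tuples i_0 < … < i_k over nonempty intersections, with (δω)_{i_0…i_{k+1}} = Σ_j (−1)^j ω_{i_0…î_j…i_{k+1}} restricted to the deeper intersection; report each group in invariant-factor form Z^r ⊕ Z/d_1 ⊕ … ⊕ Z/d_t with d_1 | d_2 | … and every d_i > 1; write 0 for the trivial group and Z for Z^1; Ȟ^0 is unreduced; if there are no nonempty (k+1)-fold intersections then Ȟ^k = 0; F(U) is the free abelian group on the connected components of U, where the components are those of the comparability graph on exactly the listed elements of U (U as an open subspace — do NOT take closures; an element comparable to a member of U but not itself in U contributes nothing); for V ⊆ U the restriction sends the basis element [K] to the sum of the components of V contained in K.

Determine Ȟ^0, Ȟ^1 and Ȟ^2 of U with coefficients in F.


cover nerve:
  A1={{a},{a,b},{a,c},{a,d},{a,e},{a,c,d}} A2={{d},{a,d},{c,d},{a,c,d}} A3={{c},{a,c},{b,c},{c,d},{c,e},{a,c,d},{b,c,e}} A4={{b},{a,b},{b,c},{b,e},{b,c,e}} A5={{e},{a,e},{b,e},{c,e},{b,c,e}}
  A12={{a,d},{a,c,d}} A13={{a,c},{a,c,d}} A14={{a,b}} A15={{a,e}} A23={{c,d},{a,c,d}} A34={{b,c},{b,c,e}} A35={{c,e},{b,c,e}} A45={{b,e},{b,c,e}}
  A123={{a,c,d}} A345={{b,c,e}}
components per intersection:
  A1: {{a},{a,b},{a,c},{a,d},{a,e},{a,c,d}}
  A2: {{d},{a,d},{c,d},{a,c,d}}
  A3: {{c},{a,c},{b,c},{c,d},{c,e},{a,c,d},{b,c,e}}
  A4: {{b},{a,b},{b,c},{b,e},{b,c,e}}
  A5: {{e},{a,e},{b,e},{c,e},{b,c,e}}
  A12: {{a,d},{a,c,d}}
  A13: {{a,c},{a,c,d}}
  A14: {{a,b}}
  A15: {{a,e}}
  A23: {{c,d},{a,c,d}}
  A34: {{b,c},{b,c,e}}
  A35: {{c,e},{b,c,e}}
  A45: {{b,e},{b,c,e}}
  A123: {{a,c,d}}
  A345: {{b,c,e}}
C dims 5,8,2; δ0: rk 4, SNF 1^4; δ1: rk 2, SNF 1^2
Ȟ^0: (5−4)−0=1 ⇒ Z
Ȟ^1: (8−2)−4=2 ⇒ Z^2
Ȟ^2: (2−0)−2=0 ⇒ 0

Ȟ^0 ≅ Z, Ȟ^1 ≅ Z^2, Ȟ^2 ≅ 0


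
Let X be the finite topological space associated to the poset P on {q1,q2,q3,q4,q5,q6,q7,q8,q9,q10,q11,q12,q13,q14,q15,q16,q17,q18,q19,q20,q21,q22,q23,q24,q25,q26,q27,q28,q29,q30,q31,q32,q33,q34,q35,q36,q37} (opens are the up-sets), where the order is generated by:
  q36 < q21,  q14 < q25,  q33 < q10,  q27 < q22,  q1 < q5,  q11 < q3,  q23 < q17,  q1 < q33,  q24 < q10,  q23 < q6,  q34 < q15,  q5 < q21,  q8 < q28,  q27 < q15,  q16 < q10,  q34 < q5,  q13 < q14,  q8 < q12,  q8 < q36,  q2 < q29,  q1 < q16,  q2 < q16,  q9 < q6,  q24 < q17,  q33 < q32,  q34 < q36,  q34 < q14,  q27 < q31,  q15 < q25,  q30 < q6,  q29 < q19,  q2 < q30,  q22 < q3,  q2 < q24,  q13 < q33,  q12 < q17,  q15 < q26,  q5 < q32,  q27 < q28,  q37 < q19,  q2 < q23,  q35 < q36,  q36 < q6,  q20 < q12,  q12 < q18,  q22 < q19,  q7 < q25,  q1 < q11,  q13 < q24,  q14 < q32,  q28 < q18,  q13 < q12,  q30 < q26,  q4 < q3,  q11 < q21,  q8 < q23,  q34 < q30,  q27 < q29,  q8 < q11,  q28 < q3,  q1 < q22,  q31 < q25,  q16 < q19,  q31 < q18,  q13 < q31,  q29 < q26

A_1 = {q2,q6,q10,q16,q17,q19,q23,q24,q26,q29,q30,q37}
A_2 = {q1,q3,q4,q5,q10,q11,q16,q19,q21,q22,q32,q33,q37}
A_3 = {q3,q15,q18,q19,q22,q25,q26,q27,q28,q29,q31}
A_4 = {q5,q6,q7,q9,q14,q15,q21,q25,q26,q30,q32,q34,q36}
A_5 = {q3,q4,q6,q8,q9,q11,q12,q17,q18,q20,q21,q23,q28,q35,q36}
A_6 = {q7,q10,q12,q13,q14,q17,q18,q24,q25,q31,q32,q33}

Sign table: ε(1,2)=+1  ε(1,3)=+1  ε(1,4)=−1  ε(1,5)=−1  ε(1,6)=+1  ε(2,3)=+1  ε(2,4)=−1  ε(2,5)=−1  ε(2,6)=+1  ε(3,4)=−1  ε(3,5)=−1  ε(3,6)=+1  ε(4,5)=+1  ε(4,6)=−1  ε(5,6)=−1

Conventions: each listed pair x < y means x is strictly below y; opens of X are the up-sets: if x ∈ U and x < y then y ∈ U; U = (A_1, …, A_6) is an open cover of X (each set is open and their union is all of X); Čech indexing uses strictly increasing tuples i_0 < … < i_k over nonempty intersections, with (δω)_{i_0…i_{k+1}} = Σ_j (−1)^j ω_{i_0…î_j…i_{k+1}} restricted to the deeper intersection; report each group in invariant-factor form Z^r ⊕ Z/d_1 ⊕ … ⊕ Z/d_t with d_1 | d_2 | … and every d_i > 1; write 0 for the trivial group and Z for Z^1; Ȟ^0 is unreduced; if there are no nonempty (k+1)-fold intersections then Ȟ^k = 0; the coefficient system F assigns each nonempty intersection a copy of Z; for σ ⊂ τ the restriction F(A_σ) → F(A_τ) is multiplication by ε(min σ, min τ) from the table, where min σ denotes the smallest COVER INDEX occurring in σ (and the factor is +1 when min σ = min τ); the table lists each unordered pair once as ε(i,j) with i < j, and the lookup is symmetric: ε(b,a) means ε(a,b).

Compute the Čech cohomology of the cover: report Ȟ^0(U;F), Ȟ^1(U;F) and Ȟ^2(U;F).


Ȟ^0 ≅ Z, Ȟ^1 ≅ 0 and Ȟ^2 ≅ Z/2

nonempty overlaps:
  A12={q10,q16,q19,q37} A13={q19,q26,q29} A14={q6,q26,q30} A15={q6,q17,q23} A16={q10,q17,q24} A23={q3,q19,q22} A24={q5,q21,q32} A25={q3,q4,q11,q21} A26={q10,q32,q33} A34={q15,q25,q26} A35={q3,q18,q28} A36={q18,q25,q31} A45={q6,q9,q21,q36} A46={q7,q14,q25,q32} A56={q12,q17,q18}
  A123={q19} A126={q10} A134={q26} A145={q6} A156={q17} A235={q3} A245={q21} A246={q32} A346={q25} A356={q18}
C dims 6,15,10; δ0: rk 5, SNF 1^5; δ1: rk 10, SNF 1^9·2
degree 0: 6−5−0 = 1 → Ȟ^0 ≅ Z
degree 1: 15−10−5 = 0 → Ȟ^1 ≅ 0
degree 2: 10−0−10 = 0 plus torsion [2] → Ȟ^2 ≅ Z/2


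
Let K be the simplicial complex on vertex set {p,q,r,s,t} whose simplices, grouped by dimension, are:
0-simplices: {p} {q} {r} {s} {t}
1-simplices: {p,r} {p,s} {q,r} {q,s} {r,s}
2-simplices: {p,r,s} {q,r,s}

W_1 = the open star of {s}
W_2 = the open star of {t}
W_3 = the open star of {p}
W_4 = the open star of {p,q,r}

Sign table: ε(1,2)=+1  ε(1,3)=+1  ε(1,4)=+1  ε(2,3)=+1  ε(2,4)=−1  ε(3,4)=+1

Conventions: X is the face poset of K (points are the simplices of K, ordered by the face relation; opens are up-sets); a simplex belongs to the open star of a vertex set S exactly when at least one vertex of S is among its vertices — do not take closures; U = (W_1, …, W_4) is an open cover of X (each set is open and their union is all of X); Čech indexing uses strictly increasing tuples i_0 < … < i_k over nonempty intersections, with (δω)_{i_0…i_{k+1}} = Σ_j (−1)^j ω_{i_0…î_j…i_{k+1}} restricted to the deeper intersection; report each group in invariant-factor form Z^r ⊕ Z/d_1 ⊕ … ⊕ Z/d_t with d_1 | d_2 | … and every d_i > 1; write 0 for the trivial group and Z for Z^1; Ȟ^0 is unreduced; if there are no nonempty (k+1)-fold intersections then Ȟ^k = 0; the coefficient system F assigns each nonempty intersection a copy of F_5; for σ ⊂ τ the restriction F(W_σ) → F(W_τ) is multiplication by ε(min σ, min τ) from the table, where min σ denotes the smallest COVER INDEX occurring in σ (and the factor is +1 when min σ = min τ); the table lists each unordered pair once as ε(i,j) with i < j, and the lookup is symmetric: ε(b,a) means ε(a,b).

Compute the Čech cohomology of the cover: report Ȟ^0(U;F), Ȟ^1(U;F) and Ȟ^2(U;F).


intersection data:
  W1={{s},{p,s},{q,s},{r,s},{p,r,s},{q,r,s}} W2={{t}} W3={{p},{p,r},{p,s},{p,r,s}} W4={{p},{q},{r},{p,r},{p,s},{q,r},{q,s},{r,s},{p,r,s},{q,r,s}}
  W13={{p,s},{p,r,s}} W14={{p,s},{q,s},{r,s},{p,r,s},{q,r,s}} W34={{p},{p,r},{p,s},{p,r,s}}
  W134={{p,s},{p,r,s}}
C dims 4,3,1; δ0: rk_F5 2; δ1: rk_F5 1
Ȟ^0 = (4 − 2) − 0 = 2, so Ȟ^0 ≅ Z/5 ⊕ Z/5
Ȟ^1 = (3 − 1) − 2 = 0, so Ȟ^1 ≅ 0
Ȟ^2 = (1 − 0) − 1 = 0, so Ȟ^2 ≅ 0

Ȟ^0 = Z/5 ⊕ Z/5, Ȟ^1 = 0, Ȟ^2 = 0


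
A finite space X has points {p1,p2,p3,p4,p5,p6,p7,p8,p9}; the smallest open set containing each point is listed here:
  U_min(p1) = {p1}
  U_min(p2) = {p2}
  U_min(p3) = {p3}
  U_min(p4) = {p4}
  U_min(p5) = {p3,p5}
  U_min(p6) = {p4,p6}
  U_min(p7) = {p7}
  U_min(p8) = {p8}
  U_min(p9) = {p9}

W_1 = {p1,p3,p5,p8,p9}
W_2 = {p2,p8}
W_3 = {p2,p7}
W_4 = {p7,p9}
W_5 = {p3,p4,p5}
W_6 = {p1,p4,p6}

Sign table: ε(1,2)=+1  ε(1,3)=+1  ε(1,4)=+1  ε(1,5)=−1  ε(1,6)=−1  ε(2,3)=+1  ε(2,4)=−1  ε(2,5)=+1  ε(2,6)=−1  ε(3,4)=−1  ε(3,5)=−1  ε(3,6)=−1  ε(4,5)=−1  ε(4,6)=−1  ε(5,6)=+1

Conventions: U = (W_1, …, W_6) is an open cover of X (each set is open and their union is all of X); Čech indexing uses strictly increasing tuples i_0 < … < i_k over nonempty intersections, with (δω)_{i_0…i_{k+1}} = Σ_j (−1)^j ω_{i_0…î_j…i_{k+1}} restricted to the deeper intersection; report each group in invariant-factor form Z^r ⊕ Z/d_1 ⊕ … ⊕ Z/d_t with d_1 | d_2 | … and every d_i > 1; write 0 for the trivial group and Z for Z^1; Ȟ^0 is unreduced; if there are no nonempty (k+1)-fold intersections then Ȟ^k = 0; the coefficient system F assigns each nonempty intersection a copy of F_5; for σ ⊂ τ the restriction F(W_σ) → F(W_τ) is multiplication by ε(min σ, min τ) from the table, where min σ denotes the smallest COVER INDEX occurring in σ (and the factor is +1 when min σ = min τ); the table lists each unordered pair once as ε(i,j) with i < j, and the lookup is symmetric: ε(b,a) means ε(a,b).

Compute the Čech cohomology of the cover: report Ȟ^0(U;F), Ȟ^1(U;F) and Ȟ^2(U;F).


Ȟ^0 ≅ 0, Ȟ^1 ≅ Z/5, Ȟ^2 ≅ 0

nerve of the cover:
  W12={p8} W14={p9} W15={p3,p5} W16={p1} W23={p2} W34={p7} W56={p4}
C dims 6,7; δ0: rk_F5 6
Ȟ^0 = (6 − 6) − 0 = 0, so Ȟ^0 ≅ 0
Ȟ^1 = (7 − 0) − 6 = 1, so Ȟ^1 ≅ Z/5
Ȟ^2 = (0 − 0) − 0 = 0, so Ȟ^2 ≅ 0


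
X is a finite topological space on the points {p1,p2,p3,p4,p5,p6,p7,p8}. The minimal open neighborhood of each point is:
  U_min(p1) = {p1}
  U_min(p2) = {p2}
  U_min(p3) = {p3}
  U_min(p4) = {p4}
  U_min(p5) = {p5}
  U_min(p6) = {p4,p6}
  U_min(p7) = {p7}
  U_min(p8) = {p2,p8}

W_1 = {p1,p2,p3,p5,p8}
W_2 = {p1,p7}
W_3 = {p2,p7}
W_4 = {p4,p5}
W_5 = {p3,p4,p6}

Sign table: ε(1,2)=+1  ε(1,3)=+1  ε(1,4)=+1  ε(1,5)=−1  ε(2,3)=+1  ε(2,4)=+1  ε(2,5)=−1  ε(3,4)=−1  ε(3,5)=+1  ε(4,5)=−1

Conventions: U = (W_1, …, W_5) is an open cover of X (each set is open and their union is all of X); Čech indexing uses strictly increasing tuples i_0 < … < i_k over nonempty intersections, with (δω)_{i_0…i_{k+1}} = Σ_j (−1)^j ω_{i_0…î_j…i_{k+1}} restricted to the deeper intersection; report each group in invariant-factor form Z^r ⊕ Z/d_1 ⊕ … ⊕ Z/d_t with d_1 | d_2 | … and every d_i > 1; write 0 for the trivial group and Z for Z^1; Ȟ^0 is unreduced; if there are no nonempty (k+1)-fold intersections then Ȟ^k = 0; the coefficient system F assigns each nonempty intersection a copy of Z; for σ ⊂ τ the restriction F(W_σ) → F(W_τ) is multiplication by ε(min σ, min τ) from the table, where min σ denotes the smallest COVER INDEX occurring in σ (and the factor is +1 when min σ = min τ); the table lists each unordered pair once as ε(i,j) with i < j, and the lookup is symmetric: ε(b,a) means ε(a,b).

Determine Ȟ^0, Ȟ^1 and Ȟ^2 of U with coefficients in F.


intersection data:
  W12={p1} W13={p2} W14={p5} W15={p3} W23={p7} W45={p4}
C dims 5,6; δ0: rk 4, SNF 1^4
Ȟ^0 = (5 − 4) − 0 = 1, so Ȟ^0 ≅ Z
Ȟ^1 = (6 − 0) − 4 = 2, so Ȟ^1 ≅ Z^2
Ȟ^2 = (0 − 0) − 0 = 0, so Ȟ^2 ≅ 0

Ȟ^0 = Z,  Ȟ^1 = Z^2,  Ȟ^2 = 0


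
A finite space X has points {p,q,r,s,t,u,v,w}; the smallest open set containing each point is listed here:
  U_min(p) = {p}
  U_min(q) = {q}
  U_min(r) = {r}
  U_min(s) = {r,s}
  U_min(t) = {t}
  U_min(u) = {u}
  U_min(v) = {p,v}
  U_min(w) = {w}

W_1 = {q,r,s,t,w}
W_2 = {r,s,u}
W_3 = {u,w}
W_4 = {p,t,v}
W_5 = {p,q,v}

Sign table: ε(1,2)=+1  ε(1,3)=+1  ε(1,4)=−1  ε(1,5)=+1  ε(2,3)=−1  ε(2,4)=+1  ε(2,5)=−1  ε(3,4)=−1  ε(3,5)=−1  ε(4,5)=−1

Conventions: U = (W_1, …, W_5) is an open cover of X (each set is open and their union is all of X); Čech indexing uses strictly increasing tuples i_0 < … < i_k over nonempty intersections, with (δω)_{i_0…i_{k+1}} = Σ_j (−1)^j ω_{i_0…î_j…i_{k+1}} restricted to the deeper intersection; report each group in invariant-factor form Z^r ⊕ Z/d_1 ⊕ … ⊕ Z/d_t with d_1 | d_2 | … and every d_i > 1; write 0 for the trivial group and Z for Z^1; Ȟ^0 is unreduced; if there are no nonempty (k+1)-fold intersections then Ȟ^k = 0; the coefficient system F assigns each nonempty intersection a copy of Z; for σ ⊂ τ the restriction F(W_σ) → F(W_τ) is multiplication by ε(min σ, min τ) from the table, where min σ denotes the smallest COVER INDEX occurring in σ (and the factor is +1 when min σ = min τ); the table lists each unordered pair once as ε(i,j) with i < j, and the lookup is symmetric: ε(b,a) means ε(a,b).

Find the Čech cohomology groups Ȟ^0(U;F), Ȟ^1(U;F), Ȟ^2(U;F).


nonempty overlaps:
  W12={r,s} W13={w} W14={t} W15={q} W23={u} W45={p,v}
C dims 5,6; δ0: rk 5, SNF 1^4·2
degree 0: 5−5−0 = 0 → Ȟ^0 ≅ 0
degree 1: 6−0−5 = 1 plus torsion [2] → Ȟ^1 ≅ Z ⊕ Z/2
degree 2: 0−0−0 = 0 → Ȟ^2 ≅ 0

Ȟ^0 ≅ 0, Ȟ^1 ≅ Z ⊕ Z/2 and Ȟ^2 ≅ 0


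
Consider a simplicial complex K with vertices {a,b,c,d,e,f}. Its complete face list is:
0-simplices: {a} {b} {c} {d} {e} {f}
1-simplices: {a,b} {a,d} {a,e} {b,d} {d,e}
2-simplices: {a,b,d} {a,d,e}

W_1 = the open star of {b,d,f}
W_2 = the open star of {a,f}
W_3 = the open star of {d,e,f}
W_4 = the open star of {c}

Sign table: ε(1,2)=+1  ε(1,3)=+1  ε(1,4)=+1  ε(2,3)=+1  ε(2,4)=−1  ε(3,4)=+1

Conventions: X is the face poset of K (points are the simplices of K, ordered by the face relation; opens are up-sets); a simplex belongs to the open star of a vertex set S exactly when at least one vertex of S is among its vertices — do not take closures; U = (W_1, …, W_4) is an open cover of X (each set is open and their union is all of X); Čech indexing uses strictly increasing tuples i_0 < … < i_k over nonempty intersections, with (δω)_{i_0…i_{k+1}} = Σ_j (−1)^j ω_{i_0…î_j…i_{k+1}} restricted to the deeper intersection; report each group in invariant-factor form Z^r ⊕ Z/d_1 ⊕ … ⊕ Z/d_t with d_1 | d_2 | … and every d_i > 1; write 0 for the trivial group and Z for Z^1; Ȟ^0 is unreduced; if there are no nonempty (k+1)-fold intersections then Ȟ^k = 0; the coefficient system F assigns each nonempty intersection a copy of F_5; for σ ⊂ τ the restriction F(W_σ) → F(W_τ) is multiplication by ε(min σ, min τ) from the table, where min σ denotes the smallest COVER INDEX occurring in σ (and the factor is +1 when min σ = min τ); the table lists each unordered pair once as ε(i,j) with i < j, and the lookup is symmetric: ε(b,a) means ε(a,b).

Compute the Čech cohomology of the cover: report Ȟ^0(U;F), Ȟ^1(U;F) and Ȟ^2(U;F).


nerve of the cover:
  W1={{b},{d},{f},{a,b},{a,d},{b,d},{d,e},{a,b,d},{a,d,e}} W2={{a},{f},{a,b},{a,d},{a,e},{a,b,d},{a,d,e}} W3={{d},{e},{f},{a,d},{a,e},{b,d},{d,e},{a,b,d},{a,d,e}} W4={{c}}
  W12={{f},{a,b},{a,d},{a,b,d},{a,d,e}} W13={{d},{f},{a,d},{b,d},{d,e},{a,b,d},{a,d,e}} W23={{f},{a,d},{a,e},{a,b,d},{a,d,e}}
  W123={{f},{a,d},{a,b,d},{a,d,e}}
C dims 4,3,1; δ0: rk_F5 2; δ1: rk_F5 1
Ȟ^0 = (4 − 2) − 0 = 2, so Ȟ^0 ≅ Z/5 ⊕ Z/5
Ȟ^1 = (3 − 1) − 2 = 0, so Ȟ^1 ≅ 0
Ȟ^2 = (1 − 0) − 1 = 0, so Ȟ^2 ≅ 0

Ȟ^0 ≅ Z/5 ⊕ Z/5; Ȟ^1 ≅ 0; Ȟ^2 ≅ 0


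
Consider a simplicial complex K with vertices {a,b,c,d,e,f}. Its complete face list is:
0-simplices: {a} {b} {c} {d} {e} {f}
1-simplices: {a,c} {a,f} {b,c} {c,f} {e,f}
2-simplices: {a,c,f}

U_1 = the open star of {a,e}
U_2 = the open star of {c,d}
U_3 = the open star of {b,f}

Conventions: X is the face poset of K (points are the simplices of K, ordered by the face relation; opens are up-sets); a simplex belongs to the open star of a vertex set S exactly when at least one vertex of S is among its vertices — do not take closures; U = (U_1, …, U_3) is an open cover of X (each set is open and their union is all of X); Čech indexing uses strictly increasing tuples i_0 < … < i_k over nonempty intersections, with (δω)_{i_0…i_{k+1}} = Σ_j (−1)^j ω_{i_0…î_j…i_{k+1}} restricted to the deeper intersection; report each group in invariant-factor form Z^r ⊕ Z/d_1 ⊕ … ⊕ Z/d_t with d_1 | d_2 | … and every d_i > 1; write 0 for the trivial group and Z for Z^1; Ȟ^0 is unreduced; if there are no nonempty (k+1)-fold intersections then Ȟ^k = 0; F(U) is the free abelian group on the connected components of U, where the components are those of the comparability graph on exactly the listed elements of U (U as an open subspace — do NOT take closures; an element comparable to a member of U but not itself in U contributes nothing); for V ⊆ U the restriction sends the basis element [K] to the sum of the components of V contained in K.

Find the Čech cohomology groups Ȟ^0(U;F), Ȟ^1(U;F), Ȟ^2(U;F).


Ȟ^0(U;F) ≅ Z^2; Ȟ^1(U;F) ≅ 0; Ȟ^2(U;F) ≅ 0

intersection data:
  U1={{a},{e},{a,c},{a,f},{e,f},{a,c,f}} U2={{c},{d},{a,c},{b,c},{c,f},{a,c,f}} U3={{b},{f},{a,f},{b,c},{c,f},{e,f},{a,c,f}}
  U12={{a,c},{a,c,f}} U13={{a,f},{e,f},{a,c,f}} U23={{b,c},{c,f},{a,c,f}}
  U123={{a,c,f}}
components per intersection:
  U1: {{a},{a,c},{a,f},{a,c,f}} {{e},{e,f}}
  U2: {{c},{a,c},{b,c},{c,f},{a,c,f}} {{d}}
  U3: {{b},{b,c}} {{f},{a,f},{c,f},{e,f},{a,c,f}}
  U12: {{a,c},{a,c,f}}
  U13: {{a,f},{a,c,f}} {{e,f}}
  U23: {{b,c}} {{c,f},{a,c,f}}
  U123: {{a,c,f}}
C dims 6,5,1; δ0: rk 4, SNF 1^4; δ1: rk 1, SNF 1^1
Ȟ^0 = (6 − 4) − 0 = 2, so Ȟ^0 ≅ Z^2
Ȟ^1 = (5 − 1) − 4 = 0, so Ȟ^1 ≅ 0
Ȟ^2 = (1 − 0) − 1 = 0, so Ȟ^2 ≅ 0


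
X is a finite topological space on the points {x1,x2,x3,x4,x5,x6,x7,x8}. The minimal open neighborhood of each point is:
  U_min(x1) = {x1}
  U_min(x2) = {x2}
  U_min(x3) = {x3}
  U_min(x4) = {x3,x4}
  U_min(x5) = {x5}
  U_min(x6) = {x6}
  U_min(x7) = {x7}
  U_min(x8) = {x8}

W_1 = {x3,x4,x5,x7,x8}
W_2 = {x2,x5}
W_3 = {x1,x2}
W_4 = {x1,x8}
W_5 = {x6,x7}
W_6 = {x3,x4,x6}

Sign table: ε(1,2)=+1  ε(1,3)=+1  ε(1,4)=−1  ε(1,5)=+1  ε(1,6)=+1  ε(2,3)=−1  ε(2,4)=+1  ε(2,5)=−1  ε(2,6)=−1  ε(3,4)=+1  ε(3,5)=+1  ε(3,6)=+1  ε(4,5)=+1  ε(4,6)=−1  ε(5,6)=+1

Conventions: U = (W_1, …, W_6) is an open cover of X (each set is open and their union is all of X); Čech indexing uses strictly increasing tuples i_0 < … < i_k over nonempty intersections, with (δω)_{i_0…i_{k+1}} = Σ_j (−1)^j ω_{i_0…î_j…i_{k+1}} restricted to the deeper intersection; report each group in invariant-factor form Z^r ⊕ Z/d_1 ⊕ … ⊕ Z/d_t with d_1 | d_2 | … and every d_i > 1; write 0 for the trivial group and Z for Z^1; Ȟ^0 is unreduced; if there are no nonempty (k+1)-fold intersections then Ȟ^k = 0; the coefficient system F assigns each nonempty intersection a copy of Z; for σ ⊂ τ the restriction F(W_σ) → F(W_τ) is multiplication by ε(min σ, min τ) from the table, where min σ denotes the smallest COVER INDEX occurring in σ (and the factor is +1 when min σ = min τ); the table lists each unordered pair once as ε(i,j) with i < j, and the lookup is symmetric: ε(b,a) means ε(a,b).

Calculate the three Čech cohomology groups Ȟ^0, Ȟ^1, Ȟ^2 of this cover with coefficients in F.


Ȟ^0 = Z; Ȟ^1 = Z^2; Ȟ^2 = 0

nerve simplices:
  W12={x5} W14={x8} W15={x7} W16={x3,x4} W23={x2} W34={x1} W56={x6}
C dims 6,7; δ0: rk 5, SNF 1^5
degree 0: 6−5−0 = 1 → Ȟ^0 ≅ Z
degree 1: 7−0−5 = 2 → Ȟ^1 ≅ Z^2
degree 2: 0−0−0 = 0 → Ȟ^2 ≅ 0


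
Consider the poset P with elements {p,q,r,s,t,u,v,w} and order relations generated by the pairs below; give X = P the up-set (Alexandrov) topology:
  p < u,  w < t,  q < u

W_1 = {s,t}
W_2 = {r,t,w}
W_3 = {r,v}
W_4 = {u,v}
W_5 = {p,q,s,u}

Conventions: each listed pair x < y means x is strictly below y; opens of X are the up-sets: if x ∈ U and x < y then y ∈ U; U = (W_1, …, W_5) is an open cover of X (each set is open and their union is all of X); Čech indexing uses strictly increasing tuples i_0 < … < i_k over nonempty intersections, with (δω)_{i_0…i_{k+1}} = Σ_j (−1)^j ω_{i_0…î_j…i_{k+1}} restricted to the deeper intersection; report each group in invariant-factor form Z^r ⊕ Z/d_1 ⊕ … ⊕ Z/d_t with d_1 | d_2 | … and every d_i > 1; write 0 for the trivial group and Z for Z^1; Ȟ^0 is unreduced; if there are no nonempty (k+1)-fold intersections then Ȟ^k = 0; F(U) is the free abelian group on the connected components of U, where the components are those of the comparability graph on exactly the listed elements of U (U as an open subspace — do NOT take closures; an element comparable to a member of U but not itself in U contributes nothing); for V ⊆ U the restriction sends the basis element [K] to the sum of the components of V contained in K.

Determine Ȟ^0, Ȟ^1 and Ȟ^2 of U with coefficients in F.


Ȟ^0 = Z^5; Ȟ^1 = 0; Ȟ^2 = 0

nonempty overlaps:
  W12={t} W15={s} W23={r} W34={v} W45={u}
components per intersection:
  W1: {s} {t}
  W2: {r} {t,w}
  W3: {r} {v}
  W4: {u} {v}
  W5: {p,q,u} {s}
  W12: {t}
  W15: {s}
  W23: {r}
  W34: {v}
  W45: {u}
C dims 10,5; δ0: rk 5, SNF 1^5
degree 0: 10−5−0 = 5 → Ȟ^0 ≅ Z^5
degree 1: 5−0−5 = 0 → Ȟ^1 ≅ 0
degree 2: 0−0−0 = 0 → Ȟ^2 ≅ 0


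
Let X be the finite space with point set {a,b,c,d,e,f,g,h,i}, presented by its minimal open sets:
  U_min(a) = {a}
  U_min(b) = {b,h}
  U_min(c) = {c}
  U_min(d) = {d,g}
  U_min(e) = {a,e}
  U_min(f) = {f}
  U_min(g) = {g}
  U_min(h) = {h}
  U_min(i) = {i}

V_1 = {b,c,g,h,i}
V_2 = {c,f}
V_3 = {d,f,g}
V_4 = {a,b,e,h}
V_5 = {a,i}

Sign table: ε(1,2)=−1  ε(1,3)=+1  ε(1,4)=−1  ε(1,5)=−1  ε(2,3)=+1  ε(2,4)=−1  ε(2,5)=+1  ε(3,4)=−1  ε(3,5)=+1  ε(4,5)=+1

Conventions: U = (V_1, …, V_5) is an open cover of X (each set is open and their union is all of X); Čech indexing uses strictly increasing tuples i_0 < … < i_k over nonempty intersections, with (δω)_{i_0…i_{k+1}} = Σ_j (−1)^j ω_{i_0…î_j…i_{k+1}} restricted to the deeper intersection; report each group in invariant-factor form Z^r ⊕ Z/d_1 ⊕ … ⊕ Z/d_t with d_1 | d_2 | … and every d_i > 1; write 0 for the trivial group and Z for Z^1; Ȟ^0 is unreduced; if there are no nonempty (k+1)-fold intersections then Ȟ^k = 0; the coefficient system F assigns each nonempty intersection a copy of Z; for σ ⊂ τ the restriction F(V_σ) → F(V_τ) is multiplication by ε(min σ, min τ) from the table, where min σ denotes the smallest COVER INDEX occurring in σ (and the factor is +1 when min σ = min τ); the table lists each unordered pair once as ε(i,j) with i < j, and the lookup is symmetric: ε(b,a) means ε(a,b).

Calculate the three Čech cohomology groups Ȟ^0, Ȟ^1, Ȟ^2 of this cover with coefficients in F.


nerve simplices:
  V12={c} V13={g} V14={b,h} V15={i} V23={f} V45={a}
C dims 5,6; δ0: rk 5, SNF 1^4·2
degree 0: 5−5−0 = 0 → Ȟ^0 ≅ 0
degree 1: 6−0−5 = 1 plus torsion [2] → Ȟ^1 ≅ Z ⊕ Z/2
degree 2: 0−0−0 = 0 → Ȟ^2 ≅ 0

Ȟ^0 ≅ 0, Ȟ^1 ≅ Z ⊕ Z/2, Ȟ^2 ≅ 0


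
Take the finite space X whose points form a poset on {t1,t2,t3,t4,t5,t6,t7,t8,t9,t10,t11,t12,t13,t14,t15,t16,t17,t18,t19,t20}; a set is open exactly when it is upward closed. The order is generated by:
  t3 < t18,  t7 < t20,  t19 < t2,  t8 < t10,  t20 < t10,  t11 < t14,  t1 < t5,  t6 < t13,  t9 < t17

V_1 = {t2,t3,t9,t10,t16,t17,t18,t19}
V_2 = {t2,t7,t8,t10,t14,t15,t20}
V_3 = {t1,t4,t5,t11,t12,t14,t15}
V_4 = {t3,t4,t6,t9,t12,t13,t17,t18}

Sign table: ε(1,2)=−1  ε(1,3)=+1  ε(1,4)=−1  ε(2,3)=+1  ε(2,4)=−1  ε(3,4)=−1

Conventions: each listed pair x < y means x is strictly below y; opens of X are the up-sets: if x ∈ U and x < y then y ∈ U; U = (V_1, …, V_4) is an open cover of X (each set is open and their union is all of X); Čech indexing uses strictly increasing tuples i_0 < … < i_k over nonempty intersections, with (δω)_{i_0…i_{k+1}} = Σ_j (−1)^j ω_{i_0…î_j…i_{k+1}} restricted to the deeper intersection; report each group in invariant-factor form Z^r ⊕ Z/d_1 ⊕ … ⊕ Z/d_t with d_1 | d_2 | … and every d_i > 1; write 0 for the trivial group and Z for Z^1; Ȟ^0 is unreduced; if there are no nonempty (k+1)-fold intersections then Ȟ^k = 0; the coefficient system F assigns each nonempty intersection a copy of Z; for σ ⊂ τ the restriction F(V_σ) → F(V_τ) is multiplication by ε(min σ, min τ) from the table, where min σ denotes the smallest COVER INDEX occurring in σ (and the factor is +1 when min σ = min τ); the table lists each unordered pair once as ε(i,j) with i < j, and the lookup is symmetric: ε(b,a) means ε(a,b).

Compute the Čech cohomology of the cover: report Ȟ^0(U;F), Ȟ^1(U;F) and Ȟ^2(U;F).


Ȟ^0(U;F) ≅ 0, Ȟ^1(U;F) ≅ Z/2 and Ȟ^2(U;F) ≅ 0

nerve simplices:
  V12={t2,t10} V14={t3,t9,t17,t18} V23={t14,t15} V34={t4,t12}
C dims 4,4; δ0: rk 4, SNF 1^3·2
degree 0: 4−4−0 = 0 → Ȟ^0 ≅ 0
degree 1: 4−0−4 = 0 plus torsion [2] → Ȟ^1 ≅ Z/2
degree 2: 0−0−0 = 0 → Ȟ^2 ≅ 0


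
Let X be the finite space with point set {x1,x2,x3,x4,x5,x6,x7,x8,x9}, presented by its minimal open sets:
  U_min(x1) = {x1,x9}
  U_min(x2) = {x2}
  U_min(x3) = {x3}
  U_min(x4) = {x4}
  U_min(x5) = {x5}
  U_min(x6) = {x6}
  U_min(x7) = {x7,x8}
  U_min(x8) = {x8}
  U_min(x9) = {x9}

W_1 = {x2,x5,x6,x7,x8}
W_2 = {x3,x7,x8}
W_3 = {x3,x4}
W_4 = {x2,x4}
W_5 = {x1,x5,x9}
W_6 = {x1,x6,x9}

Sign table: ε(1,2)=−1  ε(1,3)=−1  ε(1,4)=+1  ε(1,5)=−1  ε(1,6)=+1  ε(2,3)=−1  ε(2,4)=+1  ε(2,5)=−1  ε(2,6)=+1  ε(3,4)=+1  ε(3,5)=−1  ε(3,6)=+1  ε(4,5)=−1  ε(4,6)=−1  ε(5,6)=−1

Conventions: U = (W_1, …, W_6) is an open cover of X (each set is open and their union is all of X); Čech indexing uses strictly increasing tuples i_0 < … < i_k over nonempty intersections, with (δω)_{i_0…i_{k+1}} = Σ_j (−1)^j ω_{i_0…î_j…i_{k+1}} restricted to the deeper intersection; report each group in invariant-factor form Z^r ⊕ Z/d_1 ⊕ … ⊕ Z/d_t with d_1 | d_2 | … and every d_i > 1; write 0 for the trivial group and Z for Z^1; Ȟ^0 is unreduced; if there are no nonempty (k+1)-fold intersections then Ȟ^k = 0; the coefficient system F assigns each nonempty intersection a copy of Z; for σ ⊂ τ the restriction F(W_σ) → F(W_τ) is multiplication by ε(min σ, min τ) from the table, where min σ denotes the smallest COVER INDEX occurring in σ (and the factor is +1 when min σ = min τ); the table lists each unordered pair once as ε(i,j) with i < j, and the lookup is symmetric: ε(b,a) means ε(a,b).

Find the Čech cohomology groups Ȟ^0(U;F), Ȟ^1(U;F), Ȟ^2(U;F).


Ȟ^0 ≅ Z, Ȟ^1 ≅ Z^2 and Ȟ^2 ≅ 0

nerve simplices:
  W12={x7,x8} W14={x2} W15={x5} W16={x6} W23={x3} W34={x4} W56={x1,x9}
C dims 6,7; δ0: rk 5, SNF 1^5
degree 0: 6−5−0 = 1 → Ȟ^0 ≅ Z
degree 1: 7−0−5 = 2 → Ȟ^1 ≅ Z^2
degree 2: 0−0−0 = 0 → Ȟ^2 ≅ 0


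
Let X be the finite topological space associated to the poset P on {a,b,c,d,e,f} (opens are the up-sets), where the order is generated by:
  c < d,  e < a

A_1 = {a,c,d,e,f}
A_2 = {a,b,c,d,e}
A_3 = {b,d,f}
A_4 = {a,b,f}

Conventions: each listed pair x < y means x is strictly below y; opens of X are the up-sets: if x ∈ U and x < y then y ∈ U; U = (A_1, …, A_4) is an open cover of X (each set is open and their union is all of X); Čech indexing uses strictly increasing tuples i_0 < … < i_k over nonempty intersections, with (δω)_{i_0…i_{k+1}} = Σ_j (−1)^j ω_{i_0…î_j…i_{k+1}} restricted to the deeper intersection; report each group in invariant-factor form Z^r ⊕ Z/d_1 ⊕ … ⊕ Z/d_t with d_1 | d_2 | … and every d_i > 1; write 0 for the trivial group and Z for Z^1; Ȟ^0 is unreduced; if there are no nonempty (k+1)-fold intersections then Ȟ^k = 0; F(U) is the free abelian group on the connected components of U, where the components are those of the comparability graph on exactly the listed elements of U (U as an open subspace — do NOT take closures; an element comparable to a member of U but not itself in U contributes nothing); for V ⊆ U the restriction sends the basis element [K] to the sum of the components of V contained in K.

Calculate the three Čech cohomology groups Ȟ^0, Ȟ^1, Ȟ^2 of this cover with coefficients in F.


Ȟ^0(U;F) ≅ Z^4; Ȟ^1(U;F) ≅ 0; Ȟ^2(U;F) ≅ 0

nerve simplices:
  A12={a,c,d,e} A13={d,f} A14={a,f} A23={b,d} A24={a,b} A34={b,f}
  A123={d} A124={a} A134={f} A234={b}
components per intersection:
  A1: {a,e} {c,d} {f}
  A2: {a,e} {b} {c,d}
  A3: {b} {d} {f}
  A4: {a} {b} {f}
  A12: {a,e} {c,d}
  A13: {d} {f}
  A14: {a} {f}
  A23: {b} {d}
  A24: {a} {b}
  A34: {b} {f}
  A123: {d}
  A124: {a}
  A134: {f}
  A234: {b}
C dims 12,12,4; δ0: rk 8, SNF 1^8; δ1: rk 4, SNF 1^4
degree 0: 12−8−0 = 4 → Ȟ^0 ≅ Z^4
degree 1: 12−4−8 = 0 → Ȟ^1 ≅ 0
degree 2: 4−0−4 = 0 → Ȟ^2 ≅ 0


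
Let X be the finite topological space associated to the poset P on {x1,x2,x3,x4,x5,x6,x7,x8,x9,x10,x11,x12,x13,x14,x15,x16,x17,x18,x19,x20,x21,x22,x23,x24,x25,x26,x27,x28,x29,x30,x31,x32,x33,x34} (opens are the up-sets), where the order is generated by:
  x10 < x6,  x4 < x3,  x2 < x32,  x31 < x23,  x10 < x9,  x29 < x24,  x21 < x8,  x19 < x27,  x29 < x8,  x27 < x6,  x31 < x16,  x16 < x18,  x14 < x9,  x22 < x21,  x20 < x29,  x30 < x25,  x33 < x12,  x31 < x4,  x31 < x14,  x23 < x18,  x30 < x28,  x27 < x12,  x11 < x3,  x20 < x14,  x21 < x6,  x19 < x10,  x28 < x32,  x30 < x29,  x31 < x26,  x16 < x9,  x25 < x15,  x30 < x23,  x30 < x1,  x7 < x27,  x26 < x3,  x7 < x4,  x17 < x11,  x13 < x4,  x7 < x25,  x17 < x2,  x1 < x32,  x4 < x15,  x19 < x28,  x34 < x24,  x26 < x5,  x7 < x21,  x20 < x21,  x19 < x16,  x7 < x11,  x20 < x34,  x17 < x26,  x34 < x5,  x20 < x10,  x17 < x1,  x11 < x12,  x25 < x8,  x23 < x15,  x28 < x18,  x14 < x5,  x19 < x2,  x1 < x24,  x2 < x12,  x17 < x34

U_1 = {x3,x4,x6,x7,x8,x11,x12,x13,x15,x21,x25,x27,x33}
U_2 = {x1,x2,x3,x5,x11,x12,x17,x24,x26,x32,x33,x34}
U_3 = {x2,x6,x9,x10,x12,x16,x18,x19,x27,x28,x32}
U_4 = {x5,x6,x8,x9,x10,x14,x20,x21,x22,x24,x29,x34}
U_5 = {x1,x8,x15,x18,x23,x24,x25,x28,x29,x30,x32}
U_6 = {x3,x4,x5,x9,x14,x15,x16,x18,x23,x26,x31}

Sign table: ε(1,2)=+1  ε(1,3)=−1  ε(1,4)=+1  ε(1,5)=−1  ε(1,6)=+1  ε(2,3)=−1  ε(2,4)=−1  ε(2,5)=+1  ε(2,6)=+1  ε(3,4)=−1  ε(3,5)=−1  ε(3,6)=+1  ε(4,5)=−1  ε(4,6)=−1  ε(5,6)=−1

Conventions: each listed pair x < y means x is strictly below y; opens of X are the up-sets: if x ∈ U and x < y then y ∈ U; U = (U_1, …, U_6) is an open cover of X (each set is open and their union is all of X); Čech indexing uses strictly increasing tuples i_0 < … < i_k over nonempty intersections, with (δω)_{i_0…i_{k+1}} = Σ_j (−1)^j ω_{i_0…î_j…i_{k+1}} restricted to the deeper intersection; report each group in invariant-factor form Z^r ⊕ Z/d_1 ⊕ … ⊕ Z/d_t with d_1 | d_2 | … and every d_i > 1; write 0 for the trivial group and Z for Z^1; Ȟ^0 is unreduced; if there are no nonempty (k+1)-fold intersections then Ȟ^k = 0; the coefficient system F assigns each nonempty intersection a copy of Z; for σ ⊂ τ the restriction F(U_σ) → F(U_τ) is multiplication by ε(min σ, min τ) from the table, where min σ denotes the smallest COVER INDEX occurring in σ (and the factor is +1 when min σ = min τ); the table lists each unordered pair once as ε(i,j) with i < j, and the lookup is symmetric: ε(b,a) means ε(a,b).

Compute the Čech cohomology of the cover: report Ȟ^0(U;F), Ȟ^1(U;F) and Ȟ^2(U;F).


Ȟ^0 = 0; Ȟ^1 = Z/2; Ȟ^2 = Z

nonempty overlaps:
  U12={x3,x11,x12,x33} U13={x6,x12,x27} U14={x6,x8,x21} U15={x8,x15,x25} U16={x3,x4,x15} U23={x2,x12,x32} U24={x5,x24,x34} U25={x1,x24,x32} U26={x3,x5,x26} U34={x6,x9,x10} U35={x18,x28,x32} U36={x9,x16,x18} U45={x8,x24,x29} U46={x5,x9,x14} U56={x15,x18,x23}
  U123={x12} U126={x3} U134={x6} U145={x8} U156={x15} U235={x32} U245={x24} U246={x5} U346={x9} U356={x18}
C dims 6,15,10; δ0: rk 6, SNF 1^5·2; δ1: rk 9, SNF 1^9
degree 0: 6−6−0 = 0 → Ȟ^0 ≅ 0
degree 1: 15−9−6 = 0 plus torsion [2] → Ȟ^1 ≅ Z/2
degree 2: 10−0−9 = 1 → Ȟ^2 ≅ Z


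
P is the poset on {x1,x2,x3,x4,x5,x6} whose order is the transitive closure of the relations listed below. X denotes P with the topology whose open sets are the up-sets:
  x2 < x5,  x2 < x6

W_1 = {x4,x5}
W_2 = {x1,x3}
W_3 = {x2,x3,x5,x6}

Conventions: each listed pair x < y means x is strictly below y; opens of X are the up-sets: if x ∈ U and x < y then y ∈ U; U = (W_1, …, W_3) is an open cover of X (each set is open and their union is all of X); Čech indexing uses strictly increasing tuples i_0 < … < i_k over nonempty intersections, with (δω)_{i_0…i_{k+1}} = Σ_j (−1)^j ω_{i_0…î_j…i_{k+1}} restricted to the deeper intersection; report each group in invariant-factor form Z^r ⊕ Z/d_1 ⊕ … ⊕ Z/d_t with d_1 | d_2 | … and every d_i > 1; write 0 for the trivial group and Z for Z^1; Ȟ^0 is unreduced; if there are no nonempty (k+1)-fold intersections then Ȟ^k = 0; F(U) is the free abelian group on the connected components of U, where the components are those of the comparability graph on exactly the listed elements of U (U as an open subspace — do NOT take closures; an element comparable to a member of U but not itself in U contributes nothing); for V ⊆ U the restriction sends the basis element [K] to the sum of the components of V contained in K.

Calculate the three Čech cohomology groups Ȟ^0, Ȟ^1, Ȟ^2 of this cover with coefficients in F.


cover nerve:
  W13={x5} W23={x3}
components per intersection:
  W1: {x4} {x5}
  W2: {x1} {x3}
  W3: {x2,x5,x6} {x3}
  W13: {x5}
  W23: {x3}
C dims 6,2; δ0: rk 2, SNF 1^2
Ȟ^0: (6−2)−0=4 ⇒ Z^4
Ȟ^1: (2−0)−2=0 ⇒ 0
Ȟ^2: (0−0)−0=0 ⇒ 0

Ȟ^0 ≅ Z^4,  Ȟ^1 ≅ 0,  Ȟ^2 ≅ 0


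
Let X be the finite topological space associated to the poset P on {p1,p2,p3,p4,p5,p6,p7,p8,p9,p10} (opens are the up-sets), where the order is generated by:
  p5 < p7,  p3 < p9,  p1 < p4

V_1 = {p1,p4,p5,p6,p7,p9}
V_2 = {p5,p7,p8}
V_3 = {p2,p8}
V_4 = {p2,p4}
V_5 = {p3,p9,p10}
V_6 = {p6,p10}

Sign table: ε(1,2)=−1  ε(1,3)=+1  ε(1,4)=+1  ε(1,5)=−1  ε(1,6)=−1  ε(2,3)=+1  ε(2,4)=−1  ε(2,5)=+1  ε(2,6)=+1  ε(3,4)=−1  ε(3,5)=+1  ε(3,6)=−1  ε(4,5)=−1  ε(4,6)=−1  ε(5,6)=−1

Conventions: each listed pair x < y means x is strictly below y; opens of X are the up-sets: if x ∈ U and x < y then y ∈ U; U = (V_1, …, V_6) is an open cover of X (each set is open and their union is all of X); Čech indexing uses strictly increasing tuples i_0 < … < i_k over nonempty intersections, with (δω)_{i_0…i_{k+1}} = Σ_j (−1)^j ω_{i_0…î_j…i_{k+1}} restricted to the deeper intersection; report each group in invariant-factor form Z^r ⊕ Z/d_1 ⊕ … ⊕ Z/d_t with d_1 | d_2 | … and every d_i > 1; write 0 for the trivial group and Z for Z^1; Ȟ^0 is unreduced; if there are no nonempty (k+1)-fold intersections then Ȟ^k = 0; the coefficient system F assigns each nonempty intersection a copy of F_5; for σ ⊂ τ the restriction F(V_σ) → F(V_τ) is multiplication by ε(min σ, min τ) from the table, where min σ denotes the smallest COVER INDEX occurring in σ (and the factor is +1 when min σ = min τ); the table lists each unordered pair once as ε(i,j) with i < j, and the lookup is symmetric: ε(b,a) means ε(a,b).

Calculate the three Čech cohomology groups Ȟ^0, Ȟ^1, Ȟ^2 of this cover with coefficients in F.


Ȟ^0 = 0; Ȟ^1 = Z/5; Ȟ^2 = 0

nerve of the cover:
  V12={p5,p7} V14={p4} V15={p9} V16={p6} V23={p8} V34={p2} V56={p10}
C dims 6,7; δ0: rk_F5 6
Ȟ^0 = (6 − 6) − 0 = 0, so Ȟ^0 ≅ 0
Ȟ^1 = (7 − 0) − 6 = 1, so Ȟ^1 ≅ Z/5
Ȟ^2 = (0 − 0) − 0 = 0, so Ȟ^2 ≅ 0


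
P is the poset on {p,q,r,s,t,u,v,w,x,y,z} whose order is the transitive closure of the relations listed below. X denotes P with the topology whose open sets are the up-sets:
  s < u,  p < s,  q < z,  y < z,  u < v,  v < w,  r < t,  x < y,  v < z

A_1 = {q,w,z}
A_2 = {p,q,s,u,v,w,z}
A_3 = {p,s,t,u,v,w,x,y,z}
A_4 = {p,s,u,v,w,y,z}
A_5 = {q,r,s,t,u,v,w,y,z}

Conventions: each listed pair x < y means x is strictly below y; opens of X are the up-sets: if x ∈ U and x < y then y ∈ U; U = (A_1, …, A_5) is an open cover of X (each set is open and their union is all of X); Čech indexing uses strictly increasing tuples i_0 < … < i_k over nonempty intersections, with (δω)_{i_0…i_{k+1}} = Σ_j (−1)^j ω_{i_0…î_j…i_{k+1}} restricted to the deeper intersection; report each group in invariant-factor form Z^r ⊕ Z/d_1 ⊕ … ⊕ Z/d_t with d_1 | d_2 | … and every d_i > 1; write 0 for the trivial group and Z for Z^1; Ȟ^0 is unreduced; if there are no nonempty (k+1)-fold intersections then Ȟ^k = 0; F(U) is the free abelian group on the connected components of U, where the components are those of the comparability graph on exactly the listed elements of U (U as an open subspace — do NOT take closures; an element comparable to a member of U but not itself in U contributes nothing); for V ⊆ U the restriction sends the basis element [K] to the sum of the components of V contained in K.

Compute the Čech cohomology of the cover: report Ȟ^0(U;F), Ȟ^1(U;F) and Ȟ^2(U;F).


Ȟ^0 ≅ Z^2; Ȟ^1 ≅ 0; Ȟ^2 ≅ 0

nonempty intersections:
  A12={q,w,z} A13={w,z} A14={w,z} A15={q,w,z} A23={p,s,u,v,w,z} A24={p,s,u,v,w,z} A25={q,s,u,v,w,z} A34={p,s,u,v,w,y,z} A35={s,t,u,v,w,y,z} A45={s,u,v,w,y,z}
  A123={w,z} A124={w,z} A125={q,w,z} A134={w,z} A135={w,z} A145={w,z} A234={p,s,u,v,w,z} A235={s,u,v,w,z} A245={s,u,v,w,z} A345={s,u,v,w,y,z}
  A1234={w,z} A1235={w,z} A1245={w,z} A1345={w,z} A2345={s,u,v,w,z}
  A12345={w,z}
components per intersection:
  A1: {q,z} {w}
  A2: {p,q,s,u,v,w,z}
  A3: {p,s,u,v,w,x,y,z} {t}
  A4: {p,s,u,v,w,y,z}
  A5: {q,s,u,v,w,y,z} {r,t}
  A12: {q,z} {w}
  A13: {w} {z}
  A14: {w} {z}
  A15: {q,z} {w}
  A23: {p,s,u,v,w,z}
  A24: {p,s,u,v,w,z}
  A25: {q,s,u,v,w,z}
  A34: {p,s,u,v,w,y,z}
  A35: {s,u,v,w,y,z} {t}
  A45: {s,u,v,w,y,z}
  A123: {w} {z}
  A124: {w} {z}
  A125: {q,z} {w}
  A134: {w} {z}
  A135: {w} {z}
  A145: {w} {z}
  A234: {p,s,u,v,w,z}
  A235: {s,u,v,w,z}
  A245: {s,u,v,w,z}
  A345: {s,u,v,w,y,z}
  A1234: {w} {z}
  A1235: {w} {z}
  A1245: {w} {z}
  A1345: {w} {z}
  A2345: {s,u,v,w,z}
  A12345: {w} {z}
C dims 8,15,16,9; δ0: rk 6, SNF 1^6; δ1: rk 9, SNF 1^9; δ2: rk 7, SNF 1^7
Ȟ^0: (8−6)−0=2 ⇒ Z^2
Ȟ^1: (15−9)−6=0 ⇒ 0
Ȟ^2: (16−7)−9=0 ⇒ 0
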